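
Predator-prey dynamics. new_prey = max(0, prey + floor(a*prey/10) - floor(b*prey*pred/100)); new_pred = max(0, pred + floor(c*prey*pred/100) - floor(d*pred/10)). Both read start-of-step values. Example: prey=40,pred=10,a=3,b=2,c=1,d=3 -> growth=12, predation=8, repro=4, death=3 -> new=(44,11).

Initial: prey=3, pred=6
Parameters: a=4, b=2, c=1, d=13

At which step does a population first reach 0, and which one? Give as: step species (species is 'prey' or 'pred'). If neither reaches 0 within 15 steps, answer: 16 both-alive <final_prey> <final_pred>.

Step 1: prey: 3+1-0=4; pred: 6+0-7=0
First extinction: pred at step 1

Answer: 1 pred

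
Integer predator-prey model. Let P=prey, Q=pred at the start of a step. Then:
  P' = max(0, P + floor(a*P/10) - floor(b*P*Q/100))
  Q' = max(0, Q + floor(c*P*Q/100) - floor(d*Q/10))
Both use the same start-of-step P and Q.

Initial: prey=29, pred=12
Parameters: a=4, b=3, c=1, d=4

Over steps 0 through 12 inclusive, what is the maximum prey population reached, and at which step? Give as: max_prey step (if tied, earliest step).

Answer: 64 9

Derivation:
Step 1: prey: 29+11-10=30; pred: 12+3-4=11
Step 2: prey: 30+12-9=33; pred: 11+3-4=10
Step 3: prey: 33+13-9=37; pred: 10+3-4=9
Step 4: prey: 37+14-9=42; pred: 9+3-3=9
Step 5: prey: 42+16-11=47; pred: 9+3-3=9
Step 6: prey: 47+18-12=53; pred: 9+4-3=10
Step 7: prey: 53+21-15=59; pred: 10+5-4=11
Step 8: prey: 59+23-19=63; pred: 11+6-4=13
Step 9: prey: 63+25-24=64; pred: 13+8-5=16
Step 10: prey: 64+25-30=59; pred: 16+10-6=20
Step 11: prey: 59+23-35=47; pred: 20+11-8=23
Step 12: prey: 47+18-32=33; pred: 23+10-9=24
Max prey = 64 at step 9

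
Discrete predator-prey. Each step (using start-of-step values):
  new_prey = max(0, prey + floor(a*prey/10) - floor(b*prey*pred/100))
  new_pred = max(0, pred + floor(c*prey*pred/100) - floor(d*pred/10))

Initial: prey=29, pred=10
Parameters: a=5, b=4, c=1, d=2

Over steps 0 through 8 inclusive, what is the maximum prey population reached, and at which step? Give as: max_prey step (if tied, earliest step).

Step 1: prey: 29+14-11=32; pred: 10+2-2=10
Step 2: prey: 32+16-12=36; pred: 10+3-2=11
Step 3: prey: 36+18-15=39; pred: 11+3-2=12
Step 4: prey: 39+19-18=40; pred: 12+4-2=14
Step 5: prey: 40+20-22=38; pred: 14+5-2=17
Step 6: prey: 38+19-25=32; pred: 17+6-3=20
Step 7: prey: 32+16-25=23; pred: 20+6-4=22
Step 8: prey: 23+11-20=14; pred: 22+5-4=23
Max prey = 40 at step 4

Answer: 40 4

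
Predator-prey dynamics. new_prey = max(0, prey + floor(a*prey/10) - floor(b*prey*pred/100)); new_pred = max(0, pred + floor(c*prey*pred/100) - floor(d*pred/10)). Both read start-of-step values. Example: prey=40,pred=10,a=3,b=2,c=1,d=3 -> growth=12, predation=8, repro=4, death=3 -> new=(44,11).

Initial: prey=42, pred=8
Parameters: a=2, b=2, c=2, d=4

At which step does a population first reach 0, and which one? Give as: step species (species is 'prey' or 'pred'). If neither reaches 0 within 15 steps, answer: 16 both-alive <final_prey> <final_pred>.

Step 1: prey: 42+8-6=44; pred: 8+6-3=11
Step 2: prey: 44+8-9=43; pred: 11+9-4=16
Step 3: prey: 43+8-13=38; pred: 16+13-6=23
Step 4: prey: 38+7-17=28; pred: 23+17-9=31
Step 5: prey: 28+5-17=16; pred: 31+17-12=36
Step 6: prey: 16+3-11=8; pred: 36+11-14=33
Step 7: prey: 8+1-5=4; pred: 33+5-13=25
Step 8: prey: 4+0-2=2; pred: 25+2-10=17
Step 9: prey: 2+0-0=2; pred: 17+0-6=11
Step 10: prey: 2+0-0=2; pred: 11+0-4=7
Step 11: prey: 2+0-0=2; pred: 7+0-2=5
Step 12: prey: 2+0-0=2; pred: 5+0-2=3
Step 13: prey: 2+0-0=2; pred: 3+0-1=2
Step 14: prey: 2+0-0=2; pred: 2+0-0=2
Steps 15-15: state stable at prey=2, pred=2 (no change)
No extinction within 15 steps

Answer: 16 both-alive 2 2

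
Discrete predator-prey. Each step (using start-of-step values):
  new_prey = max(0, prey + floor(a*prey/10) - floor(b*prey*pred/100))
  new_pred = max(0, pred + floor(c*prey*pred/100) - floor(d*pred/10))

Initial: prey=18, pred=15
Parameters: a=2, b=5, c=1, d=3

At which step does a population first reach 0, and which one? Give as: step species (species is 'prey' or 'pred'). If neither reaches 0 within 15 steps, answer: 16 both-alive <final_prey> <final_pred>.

Answer: 16 both-alive 2 3

Derivation:
Step 1: prey: 18+3-13=8; pred: 15+2-4=13
Step 2: prey: 8+1-5=4; pred: 13+1-3=11
Step 3: prey: 4+0-2=2; pred: 11+0-3=8
Step 4: prey: 2+0-0=2; pred: 8+0-2=6
Step 5: prey: 2+0-0=2; pred: 6+0-1=5
Step 6: prey: 2+0-0=2; pred: 5+0-1=4
Step 7: prey: 2+0-0=2; pred: 4+0-1=3
Step 8: prey: 2+0-0=2; pred: 3+0-0=3
Steps 9-15: state stable at prey=2, pred=3 (no change)
No extinction within 15 steps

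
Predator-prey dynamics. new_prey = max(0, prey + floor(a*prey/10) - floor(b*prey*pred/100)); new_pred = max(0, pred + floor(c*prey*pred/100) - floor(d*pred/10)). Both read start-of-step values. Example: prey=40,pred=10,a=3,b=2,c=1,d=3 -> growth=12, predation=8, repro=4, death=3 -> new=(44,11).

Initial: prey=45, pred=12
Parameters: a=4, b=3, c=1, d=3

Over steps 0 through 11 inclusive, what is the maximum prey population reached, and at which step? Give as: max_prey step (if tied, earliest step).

Answer: 47 1

Derivation:
Step 1: prey: 45+18-16=47; pred: 12+5-3=14
Step 2: prey: 47+18-19=46; pred: 14+6-4=16
Step 3: prey: 46+18-22=42; pred: 16+7-4=19
Step 4: prey: 42+16-23=35; pred: 19+7-5=21
Step 5: prey: 35+14-22=27; pred: 21+7-6=22
Step 6: prey: 27+10-17=20; pred: 22+5-6=21
Step 7: prey: 20+8-12=16; pred: 21+4-6=19
Step 8: prey: 16+6-9=13; pred: 19+3-5=17
Step 9: prey: 13+5-6=12; pred: 17+2-5=14
Step 10: prey: 12+4-5=11; pred: 14+1-4=11
Step 11: prey: 11+4-3=12; pred: 11+1-3=9
Max prey = 47 at step 1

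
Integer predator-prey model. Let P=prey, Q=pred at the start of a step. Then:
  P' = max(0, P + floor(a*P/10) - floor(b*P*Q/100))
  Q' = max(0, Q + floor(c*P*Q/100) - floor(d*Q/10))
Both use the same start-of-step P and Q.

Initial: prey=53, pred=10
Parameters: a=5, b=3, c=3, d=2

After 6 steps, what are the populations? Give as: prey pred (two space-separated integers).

Answer: 0 77

Derivation:
Step 1: prey: 53+26-15=64; pred: 10+15-2=23
Step 2: prey: 64+32-44=52; pred: 23+44-4=63
Step 3: prey: 52+26-98=0; pred: 63+98-12=149
Step 4: prey: 0+0-0=0; pred: 149+0-29=120
Step 5: prey: 0+0-0=0; pred: 120+0-24=96
Step 6: prey: 0+0-0=0; pred: 96+0-19=77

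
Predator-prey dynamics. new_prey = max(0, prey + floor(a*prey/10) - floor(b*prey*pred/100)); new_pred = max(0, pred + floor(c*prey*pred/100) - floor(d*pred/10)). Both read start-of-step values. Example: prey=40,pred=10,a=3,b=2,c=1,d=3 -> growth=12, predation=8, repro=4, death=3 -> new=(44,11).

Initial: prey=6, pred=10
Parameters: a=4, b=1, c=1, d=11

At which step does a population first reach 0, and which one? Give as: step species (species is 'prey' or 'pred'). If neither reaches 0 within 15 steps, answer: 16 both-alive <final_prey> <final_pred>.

Answer: 1 pred

Derivation:
Step 1: prey: 6+2-0=8; pred: 10+0-11=0
First extinction: pred at step 1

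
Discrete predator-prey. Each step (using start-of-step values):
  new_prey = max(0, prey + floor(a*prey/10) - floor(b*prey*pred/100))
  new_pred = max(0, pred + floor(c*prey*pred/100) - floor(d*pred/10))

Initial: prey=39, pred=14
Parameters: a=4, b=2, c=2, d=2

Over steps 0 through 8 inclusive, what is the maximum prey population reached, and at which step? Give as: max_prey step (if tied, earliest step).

Step 1: prey: 39+15-10=44; pred: 14+10-2=22
Step 2: prey: 44+17-19=42; pred: 22+19-4=37
Step 3: prey: 42+16-31=27; pred: 37+31-7=61
Step 4: prey: 27+10-32=5; pred: 61+32-12=81
Step 5: prey: 5+2-8=0; pred: 81+8-16=73
Step 6: prey: 0+0-0=0; pred: 73+0-14=59
Step 7: prey: 0+0-0=0; pred: 59+0-11=48
Step 8: prey: 0+0-0=0; pred: 48+0-9=39
Max prey = 44 at step 1

Answer: 44 1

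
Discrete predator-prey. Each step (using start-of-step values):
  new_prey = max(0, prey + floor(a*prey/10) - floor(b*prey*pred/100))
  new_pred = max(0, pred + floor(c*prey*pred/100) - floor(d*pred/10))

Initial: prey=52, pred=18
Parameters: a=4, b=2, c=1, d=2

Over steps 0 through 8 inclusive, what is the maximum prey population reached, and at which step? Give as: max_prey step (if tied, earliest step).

Answer: 54 1

Derivation:
Step 1: prey: 52+20-18=54; pred: 18+9-3=24
Step 2: prey: 54+21-25=50; pred: 24+12-4=32
Step 3: prey: 50+20-32=38; pred: 32+16-6=42
Step 4: prey: 38+15-31=22; pred: 42+15-8=49
Step 5: prey: 22+8-21=9; pred: 49+10-9=50
Step 6: prey: 9+3-9=3; pred: 50+4-10=44
Step 7: prey: 3+1-2=2; pred: 44+1-8=37
Step 8: prey: 2+0-1=1; pred: 37+0-7=30
Max prey = 54 at step 1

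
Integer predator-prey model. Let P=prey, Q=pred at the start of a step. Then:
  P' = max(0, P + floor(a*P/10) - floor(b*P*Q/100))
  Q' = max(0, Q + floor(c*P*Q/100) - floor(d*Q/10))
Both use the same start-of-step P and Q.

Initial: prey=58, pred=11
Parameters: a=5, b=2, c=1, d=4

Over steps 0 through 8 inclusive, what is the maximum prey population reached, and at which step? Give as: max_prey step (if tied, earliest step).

Step 1: prey: 58+29-12=75; pred: 11+6-4=13
Step 2: prey: 75+37-19=93; pred: 13+9-5=17
Step 3: prey: 93+46-31=108; pred: 17+15-6=26
Step 4: prey: 108+54-56=106; pred: 26+28-10=44
Step 5: prey: 106+53-93=66; pred: 44+46-17=73
Step 6: prey: 66+33-96=3; pred: 73+48-29=92
Step 7: prey: 3+1-5=0; pred: 92+2-36=58
Step 8: prey: 0+0-0=0; pred: 58+0-23=35
Max prey = 108 at step 3

Answer: 108 3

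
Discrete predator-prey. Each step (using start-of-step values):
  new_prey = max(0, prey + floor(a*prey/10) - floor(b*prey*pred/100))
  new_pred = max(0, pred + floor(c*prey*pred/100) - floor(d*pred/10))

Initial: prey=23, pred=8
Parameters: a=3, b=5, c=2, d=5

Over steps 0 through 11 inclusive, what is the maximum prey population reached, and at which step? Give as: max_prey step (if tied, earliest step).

Step 1: prey: 23+6-9=20; pred: 8+3-4=7
Step 2: prey: 20+6-7=19; pred: 7+2-3=6
Step 3: prey: 19+5-5=19; pred: 6+2-3=5
Step 4: prey: 19+5-4=20; pred: 5+1-2=4
Step 5: prey: 20+6-4=22; pred: 4+1-2=3
Step 6: prey: 22+6-3=25; pred: 3+1-1=3
Step 7: prey: 25+7-3=29; pred: 3+1-1=3
Step 8: prey: 29+8-4=33; pred: 3+1-1=3
Step 9: prey: 33+9-4=38; pred: 3+1-1=3
Step 10: prey: 38+11-5=44; pred: 3+2-1=4
Step 11: prey: 44+13-8=49; pred: 4+3-2=5
Max prey = 49 at step 11

Answer: 49 11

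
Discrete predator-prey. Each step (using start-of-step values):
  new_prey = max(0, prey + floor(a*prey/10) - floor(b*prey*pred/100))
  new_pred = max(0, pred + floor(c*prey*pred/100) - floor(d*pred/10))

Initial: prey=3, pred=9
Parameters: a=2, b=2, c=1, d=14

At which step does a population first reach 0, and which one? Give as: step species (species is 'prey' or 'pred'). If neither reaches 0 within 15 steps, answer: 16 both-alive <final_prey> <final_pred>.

Step 1: prey: 3+0-0=3; pred: 9+0-12=0
First extinction: pred at step 1

Answer: 1 pred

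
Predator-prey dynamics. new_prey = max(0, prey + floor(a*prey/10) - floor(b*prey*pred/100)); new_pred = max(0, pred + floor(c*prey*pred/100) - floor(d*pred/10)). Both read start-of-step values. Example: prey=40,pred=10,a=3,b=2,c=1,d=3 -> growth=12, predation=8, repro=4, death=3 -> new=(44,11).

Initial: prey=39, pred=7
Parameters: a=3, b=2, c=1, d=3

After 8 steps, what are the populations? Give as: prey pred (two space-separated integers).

Step 1: prey: 39+11-5=45; pred: 7+2-2=7
Step 2: prey: 45+13-6=52; pred: 7+3-2=8
Step 3: prey: 52+15-8=59; pred: 8+4-2=10
Step 4: prey: 59+17-11=65; pred: 10+5-3=12
Step 5: prey: 65+19-15=69; pred: 12+7-3=16
Step 6: prey: 69+20-22=67; pred: 16+11-4=23
Step 7: prey: 67+20-30=57; pred: 23+15-6=32
Step 8: prey: 57+17-36=38; pred: 32+18-9=41

Answer: 38 41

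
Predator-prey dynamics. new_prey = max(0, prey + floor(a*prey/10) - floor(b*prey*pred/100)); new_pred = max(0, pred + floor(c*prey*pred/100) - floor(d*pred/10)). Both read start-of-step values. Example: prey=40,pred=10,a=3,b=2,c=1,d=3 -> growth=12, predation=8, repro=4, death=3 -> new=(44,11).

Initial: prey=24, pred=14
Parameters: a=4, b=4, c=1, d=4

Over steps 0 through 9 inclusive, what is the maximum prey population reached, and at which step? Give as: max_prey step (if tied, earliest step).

Step 1: prey: 24+9-13=20; pred: 14+3-5=12
Step 2: prey: 20+8-9=19; pred: 12+2-4=10
Step 3: prey: 19+7-7=19; pred: 10+1-4=7
Step 4: prey: 19+7-5=21; pred: 7+1-2=6
Step 5: prey: 21+8-5=24; pred: 6+1-2=5
Step 6: prey: 24+9-4=29; pred: 5+1-2=4
Step 7: prey: 29+11-4=36; pred: 4+1-1=4
Step 8: prey: 36+14-5=45; pred: 4+1-1=4
Step 9: prey: 45+18-7=56; pred: 4+1-1=4
Max prey = 56 at step 9

Answer: 56 9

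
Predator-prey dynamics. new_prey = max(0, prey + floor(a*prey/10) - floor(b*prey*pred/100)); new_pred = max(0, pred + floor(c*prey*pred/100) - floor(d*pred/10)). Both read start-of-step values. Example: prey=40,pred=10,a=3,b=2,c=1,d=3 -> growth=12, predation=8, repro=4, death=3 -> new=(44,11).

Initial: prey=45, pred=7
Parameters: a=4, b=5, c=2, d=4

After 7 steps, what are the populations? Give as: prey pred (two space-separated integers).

Answer: 1 7

Derivation:
Step 1: prey: 45+18-15=48; pred: 7+6-2=11
Step 2: prey: 48+19-26=41; pred: 11+10-4=17
Step 3: prey: 41+16-34=23; pred: 17+13-6=24
Step 4: prey: 23+9-27=5; pred: 24+11-9=26
Step 5: prey: 5+2-6=1; pred: 26+2-10=18
Step 6: prey: 1+0-0=1; pred: 18+0-7=11
Step 7: prey: 1+0-0=1; pred: 11+0-4=7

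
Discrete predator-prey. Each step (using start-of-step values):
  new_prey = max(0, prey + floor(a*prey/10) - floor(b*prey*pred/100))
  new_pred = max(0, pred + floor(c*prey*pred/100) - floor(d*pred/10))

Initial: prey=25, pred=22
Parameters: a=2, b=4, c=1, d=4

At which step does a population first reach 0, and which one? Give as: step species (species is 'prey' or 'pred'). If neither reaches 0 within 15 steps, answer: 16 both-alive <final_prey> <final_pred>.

Answer: 16 both-alive 2 2

Derivation:
Step 1: prey: 25+5-22=8; pred: 22+5-8=19
Step 2: prey: 8+1-6=3; pred: 19+1-7=13
Step 3: prey: 3+0-1=2; pred: 13+0-5=8
Step 4: prey: 2+0-0=2; pred: 8+0-3=5
Step 5: prey: 2+0-0=2; pred: 5+0-2=3
Step 6: prey: 2+0-0=2; pred: 3+0-1=2
Step 7: prey: 2+0-0=2; pred: 2+0-0=2
Steps 8-15: state stable at prey=2, pred=2 (no change)
No extinction within 15 steps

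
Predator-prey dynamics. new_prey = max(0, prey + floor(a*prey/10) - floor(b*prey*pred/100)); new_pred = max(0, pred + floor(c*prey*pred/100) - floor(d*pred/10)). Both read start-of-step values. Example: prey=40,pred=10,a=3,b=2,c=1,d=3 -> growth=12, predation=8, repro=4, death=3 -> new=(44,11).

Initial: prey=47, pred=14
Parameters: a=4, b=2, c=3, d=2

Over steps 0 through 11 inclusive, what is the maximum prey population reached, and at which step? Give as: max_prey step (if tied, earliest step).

Answer: 52 1

Derivation:
Step 1: prey: 47+18-13=52; pred: 14+19-2=31
Step 2: prey: 52+20-32=40; pred: 31+48-6=73
Step 3: prey: 40+16-58=0; pred: 73+87-14=146
Step 4: prey: 0+0-0=0; pred: 146+0-29=117
Step 5: prey: 0+0-0=0; pred: 117+0-23=94
Step 6: prey: 0+0-0=0; pred: 94+0-18=76
Step 7: prey: 0+0-0=0; pred: 76+0-15=61
Step 8: prey: 0+0-0=0; pred: 61+0-12=49
Step 9: prey: 0+0-0=0; pred: 49+0-9=40
Step 10: prey: 0+0-0=0; pred: 40+0-8=32
Step 11: prey: 0+0-0=0; pred: 32+0-6=26
Max prey = 52 at step 1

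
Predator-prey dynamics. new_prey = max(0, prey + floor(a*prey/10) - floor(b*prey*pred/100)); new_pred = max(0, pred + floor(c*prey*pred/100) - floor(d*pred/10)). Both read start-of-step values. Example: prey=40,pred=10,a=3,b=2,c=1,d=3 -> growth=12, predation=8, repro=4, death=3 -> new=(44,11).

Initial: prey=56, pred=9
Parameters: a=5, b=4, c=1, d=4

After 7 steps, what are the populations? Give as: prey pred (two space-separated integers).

Answer: 9 17

Derivation:
Step 1: prey: 56+28-20=64; pred: 9+5-3=11
Step 2: prey: 64+32-28=68; pred: 11+7-4=14
Step 3: prey: 68+34-38=64; pred: 14+9-5=18
Step 4: prey: 64+32-46=50; pred: 18+11-7=22
Step 5: prey: 50+25-44=31; pred: 22+11-8=25
Step 6: prey: 31+15-31=15; pred: 25+7-10=22
Step 7: prey: 15+7-13=9; pred: 22+3-8=17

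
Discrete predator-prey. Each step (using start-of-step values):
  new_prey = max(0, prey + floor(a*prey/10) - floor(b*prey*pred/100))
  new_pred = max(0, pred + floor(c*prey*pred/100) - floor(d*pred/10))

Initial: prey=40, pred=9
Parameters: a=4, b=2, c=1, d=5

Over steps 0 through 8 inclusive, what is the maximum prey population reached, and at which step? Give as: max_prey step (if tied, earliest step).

Step 1: prey: 40+16-7=49; pred: 9+3-4=8
Step 2: prey: 49+19-7=61; pred: 8+3-4=7
Step 3: prey: 61+24-8=77; pred: 7+4-3=8
Step 4: prey: 77+30-12=95; pred: 8+6-4=10
Step 5: prey: 95+38-19=114; pred: 10+9-5=14
Step 6: prey: 114+45-31=128; pred: 14+15-7=22
Step 7: prey: 128+51-56=123; pred: 22+28-11=39
Step 8: prey: 123+49-95=77; pred: 39+47-19=67
Max prey = 128 at step 6

Answer: 128 6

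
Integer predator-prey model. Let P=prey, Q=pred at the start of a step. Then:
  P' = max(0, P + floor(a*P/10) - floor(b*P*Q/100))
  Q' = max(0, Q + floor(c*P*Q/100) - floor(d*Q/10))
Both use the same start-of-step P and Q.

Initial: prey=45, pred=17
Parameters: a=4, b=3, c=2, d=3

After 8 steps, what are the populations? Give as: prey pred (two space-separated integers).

Answer: 0 10

Derivation:
Step 1: prey: 45+18-22=41; pred: 17+15-5=27
Step 2: prey: 41+16-33=24; pred: 27+22-8=41
Step 3: prey: 24+9-29=4; pred: 41+19-12=48
Step 4: prey: 4+1-5=0; pred: 48+3-14=37
Step 5: prey: 0+0-0=0; pred: 37+0-11=26
Step 6: prey: 0+0-0=0; pred: 26+0-7=19
Step 7: prey: 0+0-0=0; pred: 19+0-5=14
Step 8: prey: 0+0-0=0; pred: 14+0-4=10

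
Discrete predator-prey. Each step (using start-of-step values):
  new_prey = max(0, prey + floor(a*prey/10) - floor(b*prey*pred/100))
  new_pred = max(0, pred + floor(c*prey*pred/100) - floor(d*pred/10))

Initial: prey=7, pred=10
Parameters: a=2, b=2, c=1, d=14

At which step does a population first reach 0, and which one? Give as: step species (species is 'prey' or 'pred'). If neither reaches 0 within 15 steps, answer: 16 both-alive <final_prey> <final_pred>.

Answer: 1 pred

Derivation:
Step 1: prey: 7+1-1=7; pred: 10+0-14=0
First extinction: pred at step 1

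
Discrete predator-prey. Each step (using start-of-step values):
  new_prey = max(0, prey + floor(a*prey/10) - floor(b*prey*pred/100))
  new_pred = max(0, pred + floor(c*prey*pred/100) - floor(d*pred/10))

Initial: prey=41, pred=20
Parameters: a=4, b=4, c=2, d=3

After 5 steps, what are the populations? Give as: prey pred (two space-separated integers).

Step 1: prey: 41+16-32=25; pred: 20+16-6=30
Step 2: prey: 25+10-30=5; pred: 30+15-9=36
Step 3: prey: 5+2-7=0; pred: 36+3-10=29
Step 4: prey: 0+0-0=0; pred: 29+0-8=21
Step 5: prey: 0+0-0=0; pred: 21+0-6=15

Answer: 0 15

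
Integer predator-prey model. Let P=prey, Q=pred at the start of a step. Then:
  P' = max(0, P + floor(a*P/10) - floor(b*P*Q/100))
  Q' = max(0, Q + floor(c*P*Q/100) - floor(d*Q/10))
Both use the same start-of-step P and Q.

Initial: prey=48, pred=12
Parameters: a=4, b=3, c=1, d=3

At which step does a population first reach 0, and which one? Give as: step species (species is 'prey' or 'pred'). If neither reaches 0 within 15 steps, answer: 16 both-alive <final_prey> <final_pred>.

Step 1: prey: 48+19-17=50; pred: 12+5-3=14
Step 2: prey: 50+20-21=49; pred: 14+7-4=17
Step 3: prey: 49+19-24=44; pred: 17+8-5=20
Step 4: prey: 44+17-26=35; pred: 20+8-6=22
Step 5: prey: 35+14-23=26; pred: 22+7-6=23
Step 6: prey: 26+10-17=19; pred: 23+5-6=22
Step 7: prey: 19+7-12=14; pred: 22+4-6=20
Step 8: prey: 14+5-8=11; pred: 20+2-6=16
Step 9: prey: 11+4-5=10; pred: 16+1-4=13
Step 10: prey: 10+4-3=11; pred: 13+1-3=11
Step 11: prey: 11+4-3=12; pred: 11+1-3=9
Step 12: prey: 12+4-3=13; pred: 9+1-2=8
Step 13: prey: 13+5-3=15; pred: 8+1-2=7
Step 14: prey: 15+6-3=18; pred: 7+1-2=6
Step 15: prey: 18+7-3=22; pred: 6+1-1=6
No extinction within 15 steps

Answer: 16 both-alive 22 6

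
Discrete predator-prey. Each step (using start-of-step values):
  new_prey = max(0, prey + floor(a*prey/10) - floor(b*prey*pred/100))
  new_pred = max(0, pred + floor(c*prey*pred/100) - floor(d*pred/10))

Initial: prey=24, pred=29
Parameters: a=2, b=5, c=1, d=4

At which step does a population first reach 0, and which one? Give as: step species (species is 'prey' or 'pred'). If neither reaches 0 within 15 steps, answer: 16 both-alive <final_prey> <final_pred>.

Answer: 1 prey

Derivation:
Step 1: prey: 24+4-34=0; pred: 29+6-11=24
First extinction: prey at step 1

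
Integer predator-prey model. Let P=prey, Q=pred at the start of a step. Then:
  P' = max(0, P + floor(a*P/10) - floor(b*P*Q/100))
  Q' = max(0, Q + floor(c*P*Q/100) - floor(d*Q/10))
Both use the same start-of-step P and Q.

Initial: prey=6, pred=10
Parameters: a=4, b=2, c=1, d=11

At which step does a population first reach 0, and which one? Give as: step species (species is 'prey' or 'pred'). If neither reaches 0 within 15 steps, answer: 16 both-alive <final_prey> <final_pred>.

Answer: 1 pred

Derivation:
Step 1: prey: 6+2-1=7; pred: 10+0-11=0
First extinction: pred at step 1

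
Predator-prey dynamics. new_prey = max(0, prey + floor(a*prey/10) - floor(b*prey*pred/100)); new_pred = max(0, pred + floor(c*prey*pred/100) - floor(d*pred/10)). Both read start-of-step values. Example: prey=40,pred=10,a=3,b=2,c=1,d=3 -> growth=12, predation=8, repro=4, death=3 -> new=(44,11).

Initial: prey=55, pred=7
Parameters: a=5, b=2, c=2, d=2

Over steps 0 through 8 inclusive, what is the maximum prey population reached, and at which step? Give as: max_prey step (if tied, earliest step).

Answer: 93 2

Derivation:
Step 1: prey: 55+27-7=75; pred: 7+7-1=13
Step 2: prey: 75+37-19=93; pred: 13+19-2=30
Step 3: prey: 93+46-55=84; pred: 30+55-6=79
Step 4: prey: 84+42-132=0; pred: 79+132-15=196
Step 5: prey: 0+0-0=0; pred: 196+0-39=157
Step 6: prey: 0+0-0=0; pred: 157+0-31=126
Step 7: prey: 0+0-0=0; pred: 126+0-25=101
Step 8: prey: 0+0-0=0; pred: 101+0-20=81
Max prey = 93 at step 2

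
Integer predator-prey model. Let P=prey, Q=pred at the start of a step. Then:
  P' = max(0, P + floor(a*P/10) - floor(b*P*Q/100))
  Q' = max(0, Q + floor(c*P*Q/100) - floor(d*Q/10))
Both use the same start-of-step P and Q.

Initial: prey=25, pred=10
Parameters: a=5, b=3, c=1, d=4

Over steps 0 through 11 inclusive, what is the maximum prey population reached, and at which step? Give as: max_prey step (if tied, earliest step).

Step 1: prey: 25+12-7=30; pred: 10+2-4=8
Step 2: prey: 30+15-7=38; pred: 8+2-3=7
Step 3: prey: 38+19-7=50; pred: 7+2-2=7
Step 4: prey: 50+25-10=65; pred: 7+3-2=8
Step 5: prey: 65+32-15=82; pred: 8+5-3=10
Step 6: prey: 82+41-24=99; pred: 10+8-4=14
Step 7: prey: 99+49-41=107; pred: 14+13-5=22
Step 8: prey: 107+53-70=90; pred: 22+23-8=37
Step 9: prey: 90+45-99=36; pred: 37+33-14=56
Step 10: prey: 36+18-60=0; pred: 56+20-22=54
Step 11: prey: 0+0-0=0; pred: 54+0-21=33
Max prey = 107 at step 7

Answer: 107 7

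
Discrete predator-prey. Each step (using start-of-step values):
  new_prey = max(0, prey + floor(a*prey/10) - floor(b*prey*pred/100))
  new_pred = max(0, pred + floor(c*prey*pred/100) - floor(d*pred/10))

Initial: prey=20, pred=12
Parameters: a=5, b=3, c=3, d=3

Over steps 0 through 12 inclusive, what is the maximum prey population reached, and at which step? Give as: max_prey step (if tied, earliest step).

Answer: 23 1

Derivation:
Step 1: prey: 20+10-7=23; pred: 12+7-3=16
Step 2: prey: 23+11-11=23; pred: 16+11-4=23
Step 3: prey: 23+11-15=19; pred: 23+15-6=32
Step 4: prey: 19+9-18=10; pred: 32+18-9=41
Step 5: prey: 10+5-12=3; pred: 41+12-12=41
Step 6: prey: 3+1-3=1; pred: 41+3-12=32
Step 7: prey: 1+0-0=1; pred: 32+0-9=23
Step 8: prey: 1+0-0=1; pred: 23+0-6=17
Step 9: prey: 1+0-0=1; pred: 17+0-5=12
Step 10: prey: 1+0-0=1; pred: 12+0-3=9
Step 11: prey: 1+0-0=1; pred: 9+0-2=7
Step 12: prey: 1+0-0=1; pred: 7+0-2=5
Max prey = 23 at step 1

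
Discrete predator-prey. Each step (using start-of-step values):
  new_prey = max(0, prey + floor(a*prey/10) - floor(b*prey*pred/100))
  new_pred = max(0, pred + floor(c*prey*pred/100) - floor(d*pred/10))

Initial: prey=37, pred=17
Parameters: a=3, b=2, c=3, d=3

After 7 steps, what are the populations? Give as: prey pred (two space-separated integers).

Step 1: prey: 37+11-12=36; pred: 17+18-5=30
Step 2: prey: 36+10-21=25; pred: 30+32-9=53
Step 3: prey: 25+7-26=6; pred: 53+39-15=77
Step 4: prey: 6+1-9=0; pred: 77+13-23=67
Step 5: prey: 0+0-0=0; pred: 67+0-20=47
Step 6: prey: 0+0-0=0; pred: 47+0-14=33
Step 7: prey: 0+0-0=0; pred: 33+0-9=24

Answer: 0 24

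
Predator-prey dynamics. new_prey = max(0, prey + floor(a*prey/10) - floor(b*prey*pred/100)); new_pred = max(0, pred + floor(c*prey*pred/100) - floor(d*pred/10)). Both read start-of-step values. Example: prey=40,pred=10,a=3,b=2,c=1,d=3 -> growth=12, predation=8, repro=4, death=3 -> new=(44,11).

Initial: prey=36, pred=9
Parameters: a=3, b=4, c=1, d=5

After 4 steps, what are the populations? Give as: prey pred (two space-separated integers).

Step 1: prey: 36+10-12=34; pred: 9+3-4=8
Step 2: prey: 34+10-10=34; pred: 8+2-4=6
Step 3: prey: 34+10-8=36; pred: 6+2-3=5
Step 4: prey: 36+10-7=39; pred: 5+1-2=4

Answer: 39 4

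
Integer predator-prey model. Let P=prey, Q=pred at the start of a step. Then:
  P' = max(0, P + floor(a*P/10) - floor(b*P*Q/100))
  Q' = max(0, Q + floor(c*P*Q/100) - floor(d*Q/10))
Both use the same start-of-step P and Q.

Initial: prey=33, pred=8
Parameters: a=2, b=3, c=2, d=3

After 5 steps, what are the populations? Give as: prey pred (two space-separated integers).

Step 1: prey: 33+6-7=32; pred: 8+5-2=11
Step 2: prey: 32+6-10=28; pred: 11+7-3=15
Step 3: prey: 28+5-12=21; pred: 15+8-4=19
Step 4: prey: 21+4-11=14; pred: 19+7-5=21
Step 5: prey: 14+2-8=8; pred: 21+5-6=20

Answer: 8 20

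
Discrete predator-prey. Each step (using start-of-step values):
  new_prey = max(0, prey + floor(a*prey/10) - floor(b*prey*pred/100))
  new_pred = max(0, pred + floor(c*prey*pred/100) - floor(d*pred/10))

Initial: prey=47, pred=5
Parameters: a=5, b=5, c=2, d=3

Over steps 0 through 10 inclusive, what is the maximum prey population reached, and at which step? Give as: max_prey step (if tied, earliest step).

Answer: 65 2

Derivation:
Step 1: prey: 47+23-11=59; pred: 5+4-1=8
Step 2: prey: 59+29-23=65; pred: 8+9-2=15
Step 3: prey: 65+32-48=49; pred: 15+19-4=30
Step 4: prey: 49+24-73=0; pred: 30+29-9=50
Step 5: prey: 0+0-0=0; pred: 50+0-15=35
Step 6: prey: 0+0-0=0; pred: 35+0-10=25
Step 7: prey: 0+0-0=0; pred: 25+0-7=18
Step 8: prey: 0+0-0=0; pred: 18+0-5=13
Step 9: prey: 0+0-0=0; pred: 13+0-3=10
Step 10: prey: 0+0-0=0; pred: 10+0-3=7
Max prey = 65 at step 2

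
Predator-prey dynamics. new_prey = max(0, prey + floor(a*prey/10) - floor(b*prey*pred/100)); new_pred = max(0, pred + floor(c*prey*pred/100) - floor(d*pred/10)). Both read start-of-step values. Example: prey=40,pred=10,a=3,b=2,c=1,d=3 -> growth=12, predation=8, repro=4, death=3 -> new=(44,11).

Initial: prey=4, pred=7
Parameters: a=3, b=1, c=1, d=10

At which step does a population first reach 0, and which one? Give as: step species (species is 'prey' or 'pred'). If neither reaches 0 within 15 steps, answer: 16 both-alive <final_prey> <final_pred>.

Answer: 1 pred

Derivation:
Step 1: prey: 4+1-0=5; pred: 7+0-7=0
First extinction: pred at step 1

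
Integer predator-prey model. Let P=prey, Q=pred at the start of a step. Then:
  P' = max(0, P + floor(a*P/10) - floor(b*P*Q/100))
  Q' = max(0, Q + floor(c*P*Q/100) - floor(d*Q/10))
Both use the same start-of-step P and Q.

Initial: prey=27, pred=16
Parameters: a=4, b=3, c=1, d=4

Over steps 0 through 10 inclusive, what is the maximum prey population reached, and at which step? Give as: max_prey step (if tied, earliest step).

Step 1: prey: 27+10-12=25; pred: 16+4-6=14
Step 2: prey: 25+10-10=25; pred: 14+3-5=12
Step 3: prey: 25+10-9=26; pred: 12+3-4=11
Step 4: prey: 26+10-8=28; pred: 11+2-4=9
Step 5: prey: 28+11-7=32; pred: 9+2-3=8
Step 6: prey: 32+12-7=37; pred: 8+2-3=7
Step 7: prey: 37+14-7=44; pred: 7+2-2=7
Step 8: prey: 44+17-9=52; pred: 7+3-2=8
Step 9: prey: 52+20-12=60; pred: 8+4-3=9
Step 10: prey: 60+24-16=68; pred: 9+5-3=11
Max prey = 68 at step 10

Answer: 68 10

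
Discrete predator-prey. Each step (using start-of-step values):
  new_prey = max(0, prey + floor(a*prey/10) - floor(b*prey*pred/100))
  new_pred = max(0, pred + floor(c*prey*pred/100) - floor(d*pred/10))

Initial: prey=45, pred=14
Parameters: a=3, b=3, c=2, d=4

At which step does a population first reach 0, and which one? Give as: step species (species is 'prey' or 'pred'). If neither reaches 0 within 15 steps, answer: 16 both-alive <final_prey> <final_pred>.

Answer: 16 both-alive 1 2

Derivation:
Step 1: prey: 45+13-18=40; pred: 14+12-5=21
Step 2: prey: 40+12-25=27; pred: 21+16-8=29
Step 3: prey: 27+8-23=12; pred: 29+15-11=33
Step 4: prey: 12+3-11=4; pred: 33+7-13=27
Step 5: prey: 4+1-3=2; pred: 27+2-10=19
Step 6: prey: 2+0-1=1; pred: 19+0-7=12
Step 7: prey: 1+0-0=1; pred: 12+0-4=8
Step 8: prey: 1+0-0=1; pred: 8+0-3=5
Step 9: prey: 1+0-0=1; pred: 5+0-2=3
Step 10: prey: 1+0-0=1; pred: 3+0-1=2
Step 11: prey: 1+0-0=1; pred: 2+0-0=2
Steps 12-15: state stable at prey=1, pred=2 (no change)
No extinction within 15 steps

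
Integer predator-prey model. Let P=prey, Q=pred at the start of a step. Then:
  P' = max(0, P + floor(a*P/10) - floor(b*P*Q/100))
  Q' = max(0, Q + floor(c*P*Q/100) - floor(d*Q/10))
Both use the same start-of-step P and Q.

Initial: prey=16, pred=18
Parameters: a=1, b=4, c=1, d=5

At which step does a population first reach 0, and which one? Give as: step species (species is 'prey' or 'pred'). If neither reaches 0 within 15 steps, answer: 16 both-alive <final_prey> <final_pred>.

Step 1: prey: 16+1-11=6; pred: 18+2-9=11
Step 2: prey: 6+0-2=4; pred: 11+0-5=6
Step 3: prey: 4+0-0=4; pred: 6+0-3=3
Step 4: prey: 4+0-0=4; pred: 3+0-1=2
Step 5: prey: 4+0-0=4; pred: 2+0-1=1
Step 6: prey: 4+0-0=4; pred: 1+0-0=1
Steps 7-15: state stable at prey=4, pred=1 (no change)
No extinction within 15 steps

Answer: 16 both-alive 4 1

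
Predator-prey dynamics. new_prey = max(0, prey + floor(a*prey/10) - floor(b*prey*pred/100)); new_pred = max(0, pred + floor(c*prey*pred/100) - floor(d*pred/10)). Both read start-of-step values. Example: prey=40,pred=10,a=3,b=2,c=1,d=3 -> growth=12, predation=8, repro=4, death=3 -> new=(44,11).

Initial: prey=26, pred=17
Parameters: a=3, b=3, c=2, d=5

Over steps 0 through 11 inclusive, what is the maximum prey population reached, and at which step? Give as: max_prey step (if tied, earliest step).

Step 1: prey: 26+7-13=20; pred: 17+8-8=17
Step 2: prey: 20+6-10=16; pred: 17+6-8=15
Step 3: prey: 16+4-7=13; pred: 15+4-7=12
Step 4: prey: 13+3-4=12; pred: 12+3-6=9
Step 5: prey: 12+3-3=12; pred: 9+2-4=7
Step 6: prey: 12+3-2=13; pred: 7+1-3=5
Step 7: prey: 13+3-1=15; pred: 5+1-2=4
Step 8: prey: 15+4-1=18; pred: 4+1-2=3
Step 9: prey: 18+5-1=22; pred: 3+1-1=3
Step 10: prey: 22+6-1=27; pred: 3+1-1=3
Step 11: prey: 27+8-2=33; pred: 3+1-1=3
Max prey = 33 at step 11

Answer: 33 11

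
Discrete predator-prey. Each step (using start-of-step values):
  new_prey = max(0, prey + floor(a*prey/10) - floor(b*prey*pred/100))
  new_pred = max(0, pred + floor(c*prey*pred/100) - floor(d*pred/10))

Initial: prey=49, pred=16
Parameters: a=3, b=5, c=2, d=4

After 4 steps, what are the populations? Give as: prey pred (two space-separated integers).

Answer: 0 11

Derivation:
Step 1: prey: 49+14-39=24; pred: 16+15-6=25
Step 2: prey: 24+7-30=1; pred: 25+12-10=27
Step 3: prey: 1+0-1=0; pred: 27+0-10=17
Step 4: prey: 0+0-0=0; pred: 17+0-6=11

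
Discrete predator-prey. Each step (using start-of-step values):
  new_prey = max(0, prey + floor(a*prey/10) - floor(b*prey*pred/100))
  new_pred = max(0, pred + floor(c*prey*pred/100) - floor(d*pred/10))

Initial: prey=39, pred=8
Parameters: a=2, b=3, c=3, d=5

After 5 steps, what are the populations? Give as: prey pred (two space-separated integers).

Step 1: prey: 39+7-9=37; pred: 8+9-4=13
Step 2: prey: 37+7-14=30; pred: 13+14-6=21
Step 3: prey: 30+6-18=18; pred: 21+18-10=29
Step 4: prey: 18+3-15=6; pred: 29+15-14=30
Step 5: prey: 6+1-5=2; pred: 30+5-15=20

Answer: 2 20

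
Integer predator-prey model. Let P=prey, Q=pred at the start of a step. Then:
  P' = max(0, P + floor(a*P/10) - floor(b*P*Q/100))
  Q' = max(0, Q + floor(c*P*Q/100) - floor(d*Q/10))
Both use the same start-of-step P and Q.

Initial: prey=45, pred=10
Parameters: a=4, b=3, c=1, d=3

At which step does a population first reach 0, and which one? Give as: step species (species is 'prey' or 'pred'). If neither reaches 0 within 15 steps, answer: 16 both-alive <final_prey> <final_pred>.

Answer: 16 both-alive 13 3

Derivation:
Step 1: prey: 45+18-13=50; pred: 10+4-3=11
Step 2: prey: 50+20-16=54; pred: 11+5-3=13
Step 3: prey: 54+21-21=54; pred: 13+7-3=17
Step 4: prey: 54+21-27=48; pred: 17+9-5=21
Step 5: prey: 48+19-30=37; pred: 21+10-6=25
Step 6: prey: 37+14-27=24; pred: 25+9-7=27
Step 7: prey: 24+9-19=14; pred: 27+6-8=25
Step 8: prey: 14+5-10=9; pred: 25+3-7=21
Step 9: prey: 9+3-5=7; pred: 21+1-6=16
Step 10: prey: 7+2-3=6; pred: 16+1-4=13
Step 11: prey: 6+2-2=6; pred: 13+0-3=10
Step 12: prey: 6+2-1=7; pred: 10+0-3=7
Step 13: prey: 7+2-1=8; pred: 7+0-2=5
Step 14: prey: 8+3-1=10; pred: 5+0-1=4
Step 15: prey: 10+4-1=13; pred: 4+0-1=3
No extinction within 15 steps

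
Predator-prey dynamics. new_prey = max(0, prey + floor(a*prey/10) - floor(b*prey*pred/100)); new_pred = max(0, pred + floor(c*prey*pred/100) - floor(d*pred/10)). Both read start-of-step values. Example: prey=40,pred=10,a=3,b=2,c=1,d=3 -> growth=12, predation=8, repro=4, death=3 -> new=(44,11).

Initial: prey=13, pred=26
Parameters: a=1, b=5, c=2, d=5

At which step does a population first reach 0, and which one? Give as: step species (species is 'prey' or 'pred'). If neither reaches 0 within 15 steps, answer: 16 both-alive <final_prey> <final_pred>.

Step 1: prey: 13+1-16=0; pred: 26+6-13=19
First extinction: prey at step 1

Answer: 1 prey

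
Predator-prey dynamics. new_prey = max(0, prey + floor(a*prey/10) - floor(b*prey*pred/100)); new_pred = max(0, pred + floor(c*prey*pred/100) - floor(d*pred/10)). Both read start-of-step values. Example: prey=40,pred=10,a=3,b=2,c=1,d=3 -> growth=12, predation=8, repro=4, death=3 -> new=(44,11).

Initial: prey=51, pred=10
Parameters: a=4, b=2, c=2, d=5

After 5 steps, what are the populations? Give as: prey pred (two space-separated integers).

Answer: 0 82

Derivation:
Step 1: prey: 51+20-10=61; pred: 10+10-5=15
Step 2: prey: 61+24-18=67; pred: 15+18-7=26
Step 3: prey: 67+26-34=59; pred: 26+34-13=47
Step 4: prey: 59+23-55=27; pred: 47+55-23=79
Step 5: prey: 27+10-42=0; pred: 79+42-39=82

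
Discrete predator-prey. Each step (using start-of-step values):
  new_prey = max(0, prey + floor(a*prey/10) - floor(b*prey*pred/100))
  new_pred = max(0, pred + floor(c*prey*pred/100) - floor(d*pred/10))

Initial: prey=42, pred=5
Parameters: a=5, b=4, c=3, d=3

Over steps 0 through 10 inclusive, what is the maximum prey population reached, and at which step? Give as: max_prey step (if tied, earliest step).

Step 1: prey: 42+21-8=55; pred: 5+6-1=10
Step 2: prey: 55+27-22=60; pred: 10+16-3=23
Step 3: prey: 60+30-55=35; pred: 23+41-6=58
Step 4: prey: 35+17-81=0; pred: 58+60-17=101
Step 5: prey: 0+0-0=0; pred: 101+0-30=71
Step 6: prey: 0+0-0=0; pred: 71+0-21=50
Step 7: prey: 0+0-0=0; pred: 50+0-15=35
Step 8: prey: 0+0-0=0; pred: 35+0-10=25
Step 9: prey: 0+0-0=0; pred: 25+0-7=18
Step 10: prey: 0+0-0=0; pred: 18+0-5=13
Max prey = 60 at step 2

Answer: 60 2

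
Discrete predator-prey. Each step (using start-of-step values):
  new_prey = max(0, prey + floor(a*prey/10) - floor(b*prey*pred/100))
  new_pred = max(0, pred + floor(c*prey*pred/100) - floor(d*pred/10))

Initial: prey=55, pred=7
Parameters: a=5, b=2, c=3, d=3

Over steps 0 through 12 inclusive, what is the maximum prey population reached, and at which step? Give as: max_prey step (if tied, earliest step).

Step 1: prey: 55+27-7=75; pred: 7+11-2=16
Step 2: prey: 75+37-24=88; pred: 16+36-4=48
Step 3: prey: 88+44-84=48; pred: 48+126-14=160
Step 4: prey: 48+24-153=0; pred: 160+230-48=342
Step 5: prey: 0+0-0=0; pred: 342+0-102=240
Step 6: prey: 0+0-0=0; pred: 240+0-72=168
Step 7: prey: 0+0-0=0; pred: 168+0-50=118
Step 8: prey: 0+0-0=0; pred: 118+0-35=83
Step 9: prey: 0+0-0=0; pred: 83+0-24=59
Step 10: prey: 0+0-0=0; pred: 59+0-17=42
Step 11: prey: 0+0-0=0; pred: 42+0-12=30
Step 12: prey: 0+0-0=0; pred: 30+0-9=21
Max prey = 88 at step 2

Answer: 88 2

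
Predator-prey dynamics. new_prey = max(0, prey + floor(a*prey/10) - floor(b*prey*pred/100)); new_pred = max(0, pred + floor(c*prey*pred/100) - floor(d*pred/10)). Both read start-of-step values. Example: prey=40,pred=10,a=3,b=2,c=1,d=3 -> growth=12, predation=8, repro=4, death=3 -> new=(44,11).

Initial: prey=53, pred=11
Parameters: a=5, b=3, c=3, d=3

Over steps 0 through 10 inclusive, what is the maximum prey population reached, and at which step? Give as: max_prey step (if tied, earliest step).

Answer: 62 1

Derivation:
Step 1: prey: 53+26-17=62; pred: 11+17-3=25
Step 2: prey: 62+31-46=47; pred: 25+46-7=64
Step 3: prey: 47+23-90=0; pred: 64+90-19=135
Step 4: prey: 0+0-0=0; pred: 135+0-40=95
Step 5: prey: 0+0-0=0; pred: 95+0-28=67
Step 6: prey: 0+0-0=0; pred: 67+0-20=47
Step 7: prey: 0+0-0=0; pred: 47+0-14=33
Step 8: prey: 0+0-0=0; pred: 33+0-9=24
Step 9: prey: 0+0-0=0; pred: 24+0-7=17
Step 10: prey: 0+0-0=0; pred: 17+0-5=12
Max prey = 62 at step 1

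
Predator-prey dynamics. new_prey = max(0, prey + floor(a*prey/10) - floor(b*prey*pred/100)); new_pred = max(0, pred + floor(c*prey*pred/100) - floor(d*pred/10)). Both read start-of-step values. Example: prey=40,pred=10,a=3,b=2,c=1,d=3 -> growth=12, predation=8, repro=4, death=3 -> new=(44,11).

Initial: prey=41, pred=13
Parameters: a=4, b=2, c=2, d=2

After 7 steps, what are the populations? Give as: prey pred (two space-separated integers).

Step 1: prey: 41+16-10=47; pred: 13+10-2=21
Step 2: prey: 47+18-19=46; pred: 21+19-4=36
Step 3: prey: 46+18-33=31; pred: 36+33-7=62
Step 4: prey: 31+12-38=5; pred: 62+38-12=88
Step 5: prey: 5+2-8=0; pred: 88+8-17=79
Step 6: prey: 0+0-0=0; pred: 79+0-15=64
Step 7: prey: 0+0-0=0; pred: 64+0-12=52

Answer: 0 52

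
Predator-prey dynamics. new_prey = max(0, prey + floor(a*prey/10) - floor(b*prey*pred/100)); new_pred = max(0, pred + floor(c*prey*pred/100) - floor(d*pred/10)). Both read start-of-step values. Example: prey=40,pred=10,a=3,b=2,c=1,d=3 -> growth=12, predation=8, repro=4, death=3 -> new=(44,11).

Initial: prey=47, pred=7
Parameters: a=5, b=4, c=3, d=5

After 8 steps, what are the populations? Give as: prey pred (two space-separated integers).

Step 1: prey: 47+23-13=57; pred: 7+9-3=13
Step 2: prey: 57+28-29=56; pred: 13+22-6=29
Step 3: prey: 56+28-64=20; pred: 29+48-14=63
Step 4: prey: 20+10-50=0; pred: 63+37-31=69
Step 5: prey: 0+0-0=0; pred: 69+0-34=35
Step 6: prey: 0+0-0=0; pred: 35+0-17=18
Step 7: prey: 0+0-0=0; pred: 18+0-9=9
Step 8: prey: 0+0-0=0; pred: 9+0-4=5

Answer: 0 5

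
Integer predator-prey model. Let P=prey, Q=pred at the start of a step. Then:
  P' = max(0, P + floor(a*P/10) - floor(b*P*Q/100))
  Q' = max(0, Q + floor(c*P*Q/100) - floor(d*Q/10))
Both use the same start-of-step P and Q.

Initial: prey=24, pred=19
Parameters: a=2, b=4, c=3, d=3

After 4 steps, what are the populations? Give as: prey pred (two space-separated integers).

Answer: 0 14

Derivation:
Step 1: prey: 24+4-18=10; pred: 19+13-5=27
Step 2: prey: 10+2-10=2; pred: 27+8-8=27
Step 3: prey: 2+0-2=0; pred: 27+1-8=20
Step 4: prey: 0+0-0=0; pred: 20+0-6=14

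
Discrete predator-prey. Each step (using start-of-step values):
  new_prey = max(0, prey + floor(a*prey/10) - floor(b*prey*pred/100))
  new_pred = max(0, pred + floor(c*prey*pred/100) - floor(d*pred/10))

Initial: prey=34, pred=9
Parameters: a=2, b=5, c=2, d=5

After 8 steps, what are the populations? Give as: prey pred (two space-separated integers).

Answer: 10 1

Derivation:
Step 1: prey: 34+6-15=25; pred: 9+6-4=11
Step 2: prey: 25+5-13=17; pred: 11+5-5=11
Step 3: prey: 17+3-9=11; pred: 11+3-5=9
Step 4: prey: 11+2-4=9; pred: 9+1-4=6
Step 5: prey: 9+1-2=8; pred: 6+1-3=4
Step 6: prey: 8+1-1=8; pred: 4+0-2=2
Step 7: prey: 8+1-0=9; pred: 2+0-1=1
Step 8: prey: 9+1-0=10; pred: 1+0-0=1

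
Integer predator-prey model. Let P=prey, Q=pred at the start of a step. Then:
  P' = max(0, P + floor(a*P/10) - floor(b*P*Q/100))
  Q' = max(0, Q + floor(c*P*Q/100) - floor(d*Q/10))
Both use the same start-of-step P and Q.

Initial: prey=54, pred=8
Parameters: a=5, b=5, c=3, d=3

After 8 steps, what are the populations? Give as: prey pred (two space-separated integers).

Step 1: prey: 54+27-21=60; pred: 8+12-2=18
Step 2: prey: 60+30-54=36; pred: 18+32-5=45
Step 3: prey: 36+18-81=0; pred: 45+48-13=80
Step 4: prey: 0+0-0=0; pred: 80+0-24=56
Step 5: prey: 0+0-0=0; pred: 56+0-16=40
Step 6: prey: 0+0-0=0; pred: 40+0-12=28
Step 7: prey: 0+0-0=0; pred: 28+0-8=20
Step 8: prey: 0+0-0=0; pred: 20+0-6=14

Answer: 0 14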